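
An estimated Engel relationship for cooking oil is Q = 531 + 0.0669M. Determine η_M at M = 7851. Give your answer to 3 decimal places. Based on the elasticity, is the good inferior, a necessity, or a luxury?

0.497 (necessity)

At M = 7851: Q = 1056.232.
dQ/dM = 0.0669.
η = (dQ/dM)·(M/Q) = 0.0669 × (7851/1056.232) = 0.497.
Since 0 < η < 1, the good is a necessity.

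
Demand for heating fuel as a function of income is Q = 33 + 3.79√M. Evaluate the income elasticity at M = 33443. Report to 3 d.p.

0.477

At M = 33443: Q = 726.093.
dQ/dM = 3.79/(2√M) = 0.0103623 at this income.
η = (dQ/dM)·(M/Q) = 0.0103623 × (33443/726.093) = 0.477.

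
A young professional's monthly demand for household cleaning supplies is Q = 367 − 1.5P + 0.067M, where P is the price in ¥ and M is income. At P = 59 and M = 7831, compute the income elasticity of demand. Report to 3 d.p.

At P = 59, M = 7831: Q = 803.177.
Holding P constant, ∂Q/∂M = 0.067.
η_M = (∂Q/∂M)·(M/Q) = 0.067 × (7831/803.177) = 0.653.

0.653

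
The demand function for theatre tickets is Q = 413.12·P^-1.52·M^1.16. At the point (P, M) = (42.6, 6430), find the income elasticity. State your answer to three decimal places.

For a multiplicative demand Q = A·P^α·M^β, the income elasticity is β everywhere.
Here β = 1.16, so η = 1.160.

1.160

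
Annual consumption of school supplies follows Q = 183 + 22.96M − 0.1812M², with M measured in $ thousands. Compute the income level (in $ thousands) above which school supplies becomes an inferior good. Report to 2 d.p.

63.36

dQ/dM = 22.96 − 0.3624M.
The good is inferior where dQ/dM < 0. Setting dQ/dM = 0 gives M = 22.96 / 0.3624 = 63.36.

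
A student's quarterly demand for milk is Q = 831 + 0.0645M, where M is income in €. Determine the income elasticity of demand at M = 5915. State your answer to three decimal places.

At M = 5915: Q = 1212.518.
dQ/dM = 0.0645.
η = (dQ/dM)·(M/Q) = 0.0645 × (5915/1212.518) = 0.315.

0.315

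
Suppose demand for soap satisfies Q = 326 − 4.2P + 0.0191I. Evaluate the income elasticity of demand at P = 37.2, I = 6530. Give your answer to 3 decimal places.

0.424

At P = 37.2, I = 6530: Q = 294.483.
Holding P constant, ∂Q/∂I = 0.0191.
η_I = (∂Q/∂I)·(I/Q) = 0.0191 × (6530/294.483) = 0.424.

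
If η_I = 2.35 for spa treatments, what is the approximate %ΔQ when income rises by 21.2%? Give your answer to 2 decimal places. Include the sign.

%ΔQ ≈ η × %ΔI = 2.35 × 21.2% = 49.82%.

49.82%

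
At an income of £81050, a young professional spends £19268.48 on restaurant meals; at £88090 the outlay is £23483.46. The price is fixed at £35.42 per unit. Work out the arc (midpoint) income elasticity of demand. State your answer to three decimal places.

With a constant price, Q₁ = 19268.48/35.42 = 544.000 and Q₂ = 23483.46/35.42 = 663.000 (equivalently, work directly with expenditure since P cancels).
Midpoint %ΔQ = (23483.46 − 19268.48)/21375.97 = 0.19718; midpoint %ΔI = (88090 − 81050)/84570 = 0.08324.
η = 0.19718 / 0.08324 = 2.369.

2.369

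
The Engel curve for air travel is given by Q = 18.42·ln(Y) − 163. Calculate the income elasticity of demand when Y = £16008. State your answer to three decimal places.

At Y = 16008: Q = 15.321.
dQ/dY = 18.42/Y = 0.00115067 at this income.
η = (dQ/dY)·(Y/Q) = 0.00115067 × (16008/15.321) = 1.202.

1.202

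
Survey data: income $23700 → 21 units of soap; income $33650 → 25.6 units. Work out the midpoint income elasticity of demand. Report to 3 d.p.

0.569

ΔQ = 25.6 − 21 = 4.6; midpoint Q̄ = (21 + 25.6)/2 = 23.3.
ΔI = 33650 − 23700 = 9950; midpoint Ī = (23700 + 33650)/2 = 28675.
η = (ΔQ/Q̄) ÷ (ΔI/Ī) = (4.6/23.3) ÷ (9950/28675) = 0.569.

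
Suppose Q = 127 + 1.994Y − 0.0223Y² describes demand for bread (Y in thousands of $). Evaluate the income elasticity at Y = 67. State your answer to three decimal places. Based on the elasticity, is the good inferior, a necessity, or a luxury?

-0.415 (inferior good)

At Y = 67: Q = 160.4933.
dQ/dY = 1.994 − 0.0446Y = -0.99420.
η = (dQ/dY)·(Y/Q) = -0.99420 × (67/160.4933) = -0.415.
η < 0 ⇒ inferior good.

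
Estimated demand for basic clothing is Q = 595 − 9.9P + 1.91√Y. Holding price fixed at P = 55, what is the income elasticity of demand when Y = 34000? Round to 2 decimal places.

At P = 55, Y = 34000: Q = 402.687.
Holding P constant, ∂Q/∂Y = 1.91/(2√Y) = 0.00517921.
η_Y = (∂Q/∂Y)·(Y/Q) = 0.00517921 × (34000/402.687) = 0.44.

0.44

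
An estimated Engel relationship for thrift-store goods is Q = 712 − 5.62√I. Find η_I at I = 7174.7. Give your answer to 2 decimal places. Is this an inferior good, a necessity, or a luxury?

-1.01 (inferior good)

At I = 7174.7: Q = 235.966.
dQ/dI = -5.62/(2√I) = -0.0331745 at this income.
η = (dQ/dI)·(I/Q) = -0.0331745 × (7174.7/235.966) = -1.01.
Since η < 0, the good is an inferior good.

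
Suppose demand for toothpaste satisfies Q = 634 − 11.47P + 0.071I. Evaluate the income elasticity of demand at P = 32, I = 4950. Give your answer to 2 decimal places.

0.57

At P = 32, I = 4950: Q = 618.410.
Holding P constant, ∂Q/∂I = 0.071.
η_I = (∂Q/∂I)·(I/Q) = 0.071 × (4950/618.410) = 0.57.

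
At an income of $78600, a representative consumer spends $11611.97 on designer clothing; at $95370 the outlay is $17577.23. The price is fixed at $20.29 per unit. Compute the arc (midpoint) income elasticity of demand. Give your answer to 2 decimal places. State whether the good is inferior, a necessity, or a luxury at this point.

2.12 (luxury)

With a constant price, Q₁ = 11611.97/20.29 = 572.300 and Q₂ = 17577.23/20.29 = 866.300 (equivalently, work directly with expenditure since P cancels).
Midpoint %ΔQ = (17577.23 − 11611.97)/14594.60 = 0.40873; midpoint %ΔI = (95370 − 78600)/86985 = 0.19279.
η = 0.40873 / 0.19279 = 2.12.
η > 1 ⇒ luxury.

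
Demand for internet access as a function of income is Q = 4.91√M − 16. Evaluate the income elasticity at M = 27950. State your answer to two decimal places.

At M = 27950: Q = 804.866.
dQ/dM = 4.91/(2√M) = 0.0146845 at this income.
η = (dQ/dM)·(M/Q) = 0.0146845 × (27950/804.866) = 0.51.

0.51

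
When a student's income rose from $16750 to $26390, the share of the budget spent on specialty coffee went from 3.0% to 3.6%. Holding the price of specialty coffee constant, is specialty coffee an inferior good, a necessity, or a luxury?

luxury

The budget share rises as income rises, so η > 1.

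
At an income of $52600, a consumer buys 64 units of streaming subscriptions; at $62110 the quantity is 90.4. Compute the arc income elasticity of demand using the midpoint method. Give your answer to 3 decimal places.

2.062

ΔQ = 90.4 − 64 = 26.4; midpoint Q̄ = (64 + 90.4)/2 = 77.2.
ΔI = 62110 − 52600 = 9510; midpoint Ī = (52600 + 62110)/2 = 57355.
η = (ΔQ/Q̄) ÷ (ΔI/Ī) = (26.4/77.2) ÷ (9510/57355) = 2.062.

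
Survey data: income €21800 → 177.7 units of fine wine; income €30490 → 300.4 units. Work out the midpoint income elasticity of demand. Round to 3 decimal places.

1.544

ΔQ = 300.4 − 177.7 = 122.7; midpoint Q̄ = (177.7 + 300.4)/2 = 239.05.
ΔI = 30490 − 21800 = 8690; midpoint Ī = (21800 + 30490)/2 = 26145.
η = (ΔQ/Q̄) ÷ (ΔI/Ī) = (122.7/239.05) ÷ (8690/26145) = 1.544.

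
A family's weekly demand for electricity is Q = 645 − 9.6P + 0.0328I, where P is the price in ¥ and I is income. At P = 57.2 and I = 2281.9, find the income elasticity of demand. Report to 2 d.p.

At P = 57.2, I = 2281.9: Q = 170.726.
Holding P constant, ∂Q/∂I = 0.0328.
η_I = (∂Q/∂I)·(I/Q) = 0.0328 × (2281.9/170.726) = 0.44.

0.44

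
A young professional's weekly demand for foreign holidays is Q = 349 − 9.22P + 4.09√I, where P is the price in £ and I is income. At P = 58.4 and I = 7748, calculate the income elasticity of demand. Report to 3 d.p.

At P = 58.4, I = 7748: Q = 170.565.
Holding P constant, ∂Q/∂I = 4.09/(2√I) = 0.0232326.
η_I = (∂Q/∂I)·(I/Q) = 0.0232326 × (7748/170.565) = 1.055.

1.055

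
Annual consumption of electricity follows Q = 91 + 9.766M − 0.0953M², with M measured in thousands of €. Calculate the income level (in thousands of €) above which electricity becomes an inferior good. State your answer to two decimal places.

51.24

dQ/dM = 9.766 − 0.1906M.
The good is inferior where dQ/dM < 0. Setting dQ/dM = 0 gives M = 9.766 / 0.1906 = 51.24.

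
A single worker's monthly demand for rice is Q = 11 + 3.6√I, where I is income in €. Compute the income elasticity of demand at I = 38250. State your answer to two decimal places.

0.49

At I = 38250: Q = 715.074.
dQ/dI = 3.6/(2√I) = 0.00920358 at this income.
η = (dQ/dI)·(I/Q) = 0.00920358 × (38250/715.074) = 0.49.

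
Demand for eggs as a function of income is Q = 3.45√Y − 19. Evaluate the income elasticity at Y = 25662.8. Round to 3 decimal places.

At Y = 25662.8: Q = 533.677.
dQ/dY = 3.45/(2√Y) = 0.0107681 at this income.
η = (dQ/dY)·(Y/Q) = 0.0107681 × (25662.8/533.677) = 0.518.

0.518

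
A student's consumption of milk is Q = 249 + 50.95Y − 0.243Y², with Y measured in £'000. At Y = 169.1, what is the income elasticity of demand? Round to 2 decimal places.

At Y = 169.1: Q = 1916.1062.
dQ/dY = 50.95 − 0.486Y = -31.23260.
η = (dQ/dY)·(Y/Q) = -31.23260 × (169.1/1916.1062) = -2.76.

-2.76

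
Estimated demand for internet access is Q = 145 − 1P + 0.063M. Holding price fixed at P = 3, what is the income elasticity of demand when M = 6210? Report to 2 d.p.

At P = 3, M = 6210: Q = 533.230.
Holding P constant, ∂Q/∂M = 0.063.
η_M = (∂Q/∂M)·(M/Q) = 0.063 × (6210/533.230) = 0.73.

0.73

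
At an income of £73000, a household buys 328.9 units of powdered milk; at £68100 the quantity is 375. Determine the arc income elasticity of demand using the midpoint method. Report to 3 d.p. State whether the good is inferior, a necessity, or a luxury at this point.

-1.886 (inferior good)

ΔQ = 375 − 328.9 = 46.1; midpoint Q̄ = (328.9 + 375)/2 = 351.95.
ΔI = 68100 − 73000 = -4900; midpoint Ī = (73000 + 68100)/2 = 70550.
η = (ΔQ/Q̄) ÷ (ΔI/Ī) = (46.1/351.95) ÷ (-4900/70550) = -1.886.
η < 0 ⇒ inferior good.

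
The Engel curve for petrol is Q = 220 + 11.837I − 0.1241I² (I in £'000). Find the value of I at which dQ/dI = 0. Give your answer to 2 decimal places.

47.69

dQ/dI = 11.837 − 0.2482I.
The good is inferior where dQ/dI < 0. Setting dQ/dI = 0 gives I = 11.837 / 0.2482 = 47.69.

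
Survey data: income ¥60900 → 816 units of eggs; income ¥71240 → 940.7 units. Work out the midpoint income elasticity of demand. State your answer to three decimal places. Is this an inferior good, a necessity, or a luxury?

0.907 (necessity)

ΔQ = 940.7 − 816 = 124.7; midpoint Q̄ = (816 + 940.7)/2 = 878.35.
ΔI = 71240 − 60900 = 10340; midpoint Ī = (60900 + 71240)/2 = 66070.
η = (ΔQ/Q̄) ÷ (ΔI/Ī) = (124.7/878.35) ÷ (10340/66070) = 0.907.
0 < η < 1 ⇒ necessity.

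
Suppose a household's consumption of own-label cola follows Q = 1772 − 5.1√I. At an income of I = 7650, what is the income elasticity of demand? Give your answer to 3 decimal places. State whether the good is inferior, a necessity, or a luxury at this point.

-0.168 (inferior good)

At I = 7650: Q = 1325.932.
dQ/dI = -5.1/(2√I) = -0.0291548 at this income.
η = (dQ/dI)·(I/Q) = -0.0291548 × (7650/1325.932) = -0.168.
Since η < 0, the good is an inferior good.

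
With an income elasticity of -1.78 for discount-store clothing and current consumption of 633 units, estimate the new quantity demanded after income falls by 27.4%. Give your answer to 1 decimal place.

%ΔQ ≈ η × %ΔI = -1.78 × (-27.4%) = 48.772%.
New Q ≈ 633 × (1 + 0.48772) = 941.7.

941.7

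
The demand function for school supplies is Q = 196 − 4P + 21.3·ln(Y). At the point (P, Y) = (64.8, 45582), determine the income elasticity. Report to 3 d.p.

0.129

At P = 64.8, Y = 45582: Q = 165.291.
Holding P constant, ∂Q/∂Y = 21.3/Y = 0.00046729.
η_Y = (∂Q/∂Y)·(Y/Q) = 0.00046729 × (45582/165.291) = 0.129.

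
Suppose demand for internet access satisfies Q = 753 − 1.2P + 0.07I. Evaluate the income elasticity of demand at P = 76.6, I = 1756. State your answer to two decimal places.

At P = 76.6, I = 1756: Q = 784.000.
Holding P constant, ∂Q/∂I = 0.07.
η_I = (∂Q/∂I)·(I/Q) = 0.07 × (1756/784.000) = 0.16.

0.16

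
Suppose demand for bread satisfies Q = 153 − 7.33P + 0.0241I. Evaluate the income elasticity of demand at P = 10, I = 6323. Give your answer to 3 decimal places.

At P = 10, I = 6323: Q = 232.084.
Holding P constant, ∂Q/∂I = 0.0241.
η_I = (∂Q/∂I)·(I/Q) = 0.0241 × (6323/232.084) = 0.657.

0.657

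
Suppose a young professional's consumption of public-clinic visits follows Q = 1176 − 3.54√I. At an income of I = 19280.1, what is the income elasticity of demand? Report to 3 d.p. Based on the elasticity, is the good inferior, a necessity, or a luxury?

At I = 19280.1: Q = 684.461.
dQ/dI = -3.54/(2√I) = -0.0127473 at this income.
η = (dQ/dI)·(I/Q) = -0.0127473 × (19280.1/684.461) = -0.359.
Since η < 0, the good is an inferior good.

-0.359 (inferior good)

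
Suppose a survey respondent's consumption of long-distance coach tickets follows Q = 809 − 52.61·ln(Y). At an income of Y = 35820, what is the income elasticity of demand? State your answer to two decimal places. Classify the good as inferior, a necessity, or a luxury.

At Y = 35820: Q = 257.318.
dQ/dY = -52.61/Y = -0.00146873 at this income.
η = (dQ/dY)·(Y/Q) = -0.00146873 × (35820/257.318) = -0.20.
Since η < 0, the good is an inferior good.

-0.20 (inferior good)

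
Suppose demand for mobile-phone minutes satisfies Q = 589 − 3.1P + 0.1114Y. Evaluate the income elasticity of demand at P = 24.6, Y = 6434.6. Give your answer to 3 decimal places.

0.583

At P = 24.6, Y = 6434.6: Q = 1229.554.
Holding P constant, ∂Q/∂Y = 0.1114.
η_Y = (∂Q/∂Y)·(Y/Q) = 0.1114 × (6434.6/1229.554) = 0.583.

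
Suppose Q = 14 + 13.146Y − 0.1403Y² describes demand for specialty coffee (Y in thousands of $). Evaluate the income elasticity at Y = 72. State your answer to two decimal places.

At Y = 72: Q = 233.1968.
dQ/dY = 13.146 − 0.2806Y = -7.05720.
η = (dQ/dY)·(Y/Q) = -7.05720 × (72/233.1968) = -2.18.

-2.18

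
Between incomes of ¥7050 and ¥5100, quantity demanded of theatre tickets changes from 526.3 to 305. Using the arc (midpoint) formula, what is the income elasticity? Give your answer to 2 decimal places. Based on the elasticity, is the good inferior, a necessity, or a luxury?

ΔQ = 305 − 526.3 = -221.3; midpoint Q̄ = (526.3 + 305)/2 = 415.65.
ΔI = 5100 − 7050 = -1950; midpoint Ī = (7050 + 5100)/2 = 6075.
η = (ΔQ/Q̄) ÷ (ΔI/Ī) = (-221.3/415.65) ÷ (-1950/6075) = 1.66.
η > 1 ⇒ luxury.

1.66 (luxury)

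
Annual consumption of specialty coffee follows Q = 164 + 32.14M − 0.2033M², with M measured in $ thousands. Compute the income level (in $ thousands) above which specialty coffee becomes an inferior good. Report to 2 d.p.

dQ/dM = 32.14 − 0.4066M.
The good is inferior where dQ/dM < 0. Setting dQ/dM = 0 gives M = 32.14 / 0.4066 = 79.05.

79.05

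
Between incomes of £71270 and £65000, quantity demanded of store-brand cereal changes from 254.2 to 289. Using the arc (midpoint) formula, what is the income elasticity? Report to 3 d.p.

-1.392

ΔQ = 289 − 254.2 = 34.8; midpoint Q̄ = (254.2 + 289)/2 = 271.6.
ΔI = 65000 − 71270 = -6270; midpoint Ī = (71270 + 65000)/2 = 68135.
η = (ΔQ/Q̄) ÷ (ΔI/Ī) = (34.8/271.6) ÷ (-6270/68135) = -1.392.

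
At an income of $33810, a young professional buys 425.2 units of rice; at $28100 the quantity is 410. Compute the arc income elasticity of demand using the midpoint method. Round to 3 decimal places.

ΔQ = 410 − 425.2 = -15.2; midpoint Q̄ = (425.2 + 410)/2 = 417.6.
ΔI = 28100 − 33810 = -5710; midpoint Ī = (33810 + 28100)/2 = 30955.
η = (ΔQ/Q̄) ÷ (ΔI/Ī) = (-15.2/417.6) ÷ (-5710/30955) = 0.197.

0.197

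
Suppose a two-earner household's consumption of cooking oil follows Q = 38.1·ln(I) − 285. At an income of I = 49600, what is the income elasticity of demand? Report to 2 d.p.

0.30

At I = 49600: Q = 126.928.
dQ/dI = 38.1/I = 0.000768145 at this income.
η = (dQ/dI)·(I/Q) = 0.000768145 × (49600/126.928) = 0.30.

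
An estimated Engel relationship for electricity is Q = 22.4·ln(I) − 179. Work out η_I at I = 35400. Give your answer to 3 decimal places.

At I = 35400: Q = 55.628.
dQ/dI = 22.4/I = 0.000632768 at this income.
η = (dQ/dI)·(I/Q) = 0.000632768 × (35400/55.628) = 0.403.

0.403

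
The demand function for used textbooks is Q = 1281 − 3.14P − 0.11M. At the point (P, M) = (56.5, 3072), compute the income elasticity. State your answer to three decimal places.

At P = 56.5, M = 3072: Q = 765.670.
Holding P constant, ∂Q/∂M = −0.11.
η_M = (∂Q/∂M)·(M/Q) = -0.11 × (3072/765.670) = -0.441.

-0.441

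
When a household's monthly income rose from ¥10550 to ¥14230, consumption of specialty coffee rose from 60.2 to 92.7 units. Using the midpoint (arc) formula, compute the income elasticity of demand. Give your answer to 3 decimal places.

ΔQ = 92.7 − 60.2 = 32.5; midpoint Q̄ = (60.2 + 92.7)/2 = 76.45.
ΔI = 14230 − 10550 = 3680; midpoint Ī = (10550 + 14230)/2 = 12390.
η = (ΔQ/Q̄) ÷ (ΔI/Ī) = (32.5/76.45) ÷ (3680/12390) = 1.431.

1.431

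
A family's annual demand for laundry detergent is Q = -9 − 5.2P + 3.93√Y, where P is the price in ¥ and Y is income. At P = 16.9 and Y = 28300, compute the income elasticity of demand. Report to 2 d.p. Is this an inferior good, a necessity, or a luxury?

0.59 (necessity)

At P = 16.9, Y = 28300: Q = 564.248.
Holding P constant, ∂Q/∂Y = 3.93/(2√Y) = 0.0116807.
η_Y = (∂Q/∂Y)·(Y/Q) = 0.0116807 × (28300/564.248) = 0.59.
Since 0 < η < 1, this is a necessity.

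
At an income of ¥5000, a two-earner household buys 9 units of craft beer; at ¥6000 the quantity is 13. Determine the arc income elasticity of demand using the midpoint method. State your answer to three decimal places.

ΔQ = 13 − 9 = 4; midpoint Q̄ = (9 + 13)/2 = 11.
ΔI = 6000 − 5000 = 1000; midpoint Ī = (5000 + 6000)/2 = 5500.
η = (ΔQ/Q̄) ÷ (ΔI/Ī) = (4/11) ÷ (1000/5500) = 2.000.

2.000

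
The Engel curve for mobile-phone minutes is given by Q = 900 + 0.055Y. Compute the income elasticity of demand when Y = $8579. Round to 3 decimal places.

0.344

At Y = 8579: Q = 1371.845.
dQ/dY = 0.055.
η = (dQ/dY)·(Y/Q) = 0.055 × (8579/1371.845) = 0.344.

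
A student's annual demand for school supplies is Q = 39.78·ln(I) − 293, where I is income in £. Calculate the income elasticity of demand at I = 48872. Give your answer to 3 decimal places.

0.291

At I = 48872: Q = 136.503.
dQ/dI = 39.78/I = 0.000813963 at this income.
η = (dQ/dI)·(I/Q) = 0.000813963 × (48872/136.503) = 0.291.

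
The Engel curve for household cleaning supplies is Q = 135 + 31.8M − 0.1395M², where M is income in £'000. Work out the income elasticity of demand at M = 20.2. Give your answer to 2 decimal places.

At M = 20.2: Q = 720.4384.
dQ/dM = 31.8 − 0.279M = 26.16420.
η = (dQ/dM)·(M/Q) = 26.16420 × (20.2/720.4384) = 0.73.

0.73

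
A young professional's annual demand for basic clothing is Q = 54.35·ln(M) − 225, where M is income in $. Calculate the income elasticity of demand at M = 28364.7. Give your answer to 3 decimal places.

At M = 28364.7: Q = 332.245.
dQ/dM = 54.35/M = 0.00191611 at this income.
η = (dQ/dM)·(M/Q) = 0.00191611 × (28364.7/332.245) = 0.164.

0.164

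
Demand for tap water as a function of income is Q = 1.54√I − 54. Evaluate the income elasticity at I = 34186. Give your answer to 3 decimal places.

0.617

At I = 34186: Q = 230.738.
dQ/dI = 1.54/(2√I) = 0.00416454 at this income.
η = (dQ/dI)·(I/Q) = 0.00416454 × (34186/230.738) = 0.617.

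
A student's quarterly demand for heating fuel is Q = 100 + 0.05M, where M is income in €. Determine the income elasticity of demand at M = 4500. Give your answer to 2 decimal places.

0.69

At M = 4500: Q = 325.000.
dQ/dM = 0.05.
η = (dQ/dM)·(M/Q) = 0.05 × (4500/325.000) = 0.69.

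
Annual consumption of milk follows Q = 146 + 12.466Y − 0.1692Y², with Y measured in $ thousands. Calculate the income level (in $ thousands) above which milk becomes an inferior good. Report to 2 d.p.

36.84

dQ/dY = 12.466 − 0.3384Y.
The good is inferior where dQ/dY < 0. Setting dQ/dY = 0 gives Y = 12.466 / 0.3384 = 36.84.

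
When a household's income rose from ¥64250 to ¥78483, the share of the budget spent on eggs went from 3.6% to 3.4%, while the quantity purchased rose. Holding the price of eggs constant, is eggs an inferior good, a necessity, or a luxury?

necessity

Quantity rises but the budget share falls as income rises, so 0 < η < 1.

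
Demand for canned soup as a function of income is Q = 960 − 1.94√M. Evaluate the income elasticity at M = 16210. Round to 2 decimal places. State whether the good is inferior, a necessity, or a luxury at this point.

At M = 16210: Q = 713.002.
dQ/dM = -1.94/(2√M) = -0.00761869 at this income.
η = (dQ/dM)·(M/Q) = -0.00761869 × (16210/713.002) = -0.17.
Since η < 0, the good is an inferior good.

-0.17 (inferior good)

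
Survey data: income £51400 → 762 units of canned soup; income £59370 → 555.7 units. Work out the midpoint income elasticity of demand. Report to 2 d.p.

ΔQ = 555.7 − 762 = -206.3; midpoint Q̄ = (762 + 555.7)/2 = 658.85.
ΔI = 59370 − 51400 = 7970; midpoint Ī = (51400 + 59370)/2 = 55385.
η = (ΔQ/Q̄) ÷ (ΔI/Ī) = (-206.3/658.85) ÷ (7970/55385) = -2.18.

-2.18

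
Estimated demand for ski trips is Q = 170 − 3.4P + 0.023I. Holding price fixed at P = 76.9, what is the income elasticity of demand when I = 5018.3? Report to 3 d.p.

At P = 76.9, I = 5018.3: Q = 23.961.
Holding P constant, ∂Q/∂I = 0.023.
η_I = (∂Q/∂I)·(I/Q) = 0.023 × (5018.3/23.961) = 4.817.

4.817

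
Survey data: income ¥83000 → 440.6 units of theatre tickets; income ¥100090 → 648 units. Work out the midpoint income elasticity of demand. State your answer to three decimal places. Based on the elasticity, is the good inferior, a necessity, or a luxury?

ΔQ = 648 − 440.6 = 207.4; midpoint Q̄ = (440.6 + 648)/2 = 544.3.
ΔI = 100090 − 83000 = 17090; midpoint Ī = (83000 + 100090)/2 = 91545.
η = (ΔQ/Q̄) ÷ (ΔI/Ī) = (207.4/544.3) ÷ (17090/91545) = 2.041.
η > 1 ⇒ luxury.

2.041 (luxury)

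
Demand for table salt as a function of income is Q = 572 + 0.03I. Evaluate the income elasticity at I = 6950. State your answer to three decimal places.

At I = 6950: Q = 780.500.
dQ/dI = 0.03.
η = (dQ/dI)·(I/Q) = 0.03 × (6950/780.500) = 0.267.

0.267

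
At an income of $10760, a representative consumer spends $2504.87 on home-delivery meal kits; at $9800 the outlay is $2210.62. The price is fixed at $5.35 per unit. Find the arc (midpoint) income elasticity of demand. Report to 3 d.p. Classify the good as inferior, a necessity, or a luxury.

With a constant price, Q₁ = 2504.87/5.35 = 468.200 and Q₂ = 2210.62/5.35 = 413.200 (equivalently, work directly with expenditure since P cancels).
Midpoint %ΔQ = (2210.62 − 2504.87)/2357.75 = -0.12480; midpoint %ΔI = (9800 − 10760)/10280 = -0.09339.
η = -0.12480 / -0.09339 = 1.336.
η > 1 ⇒ luxury.

1.336 (luxury)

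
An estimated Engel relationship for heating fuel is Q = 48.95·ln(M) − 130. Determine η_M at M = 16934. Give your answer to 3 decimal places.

At M = 16934: Q = 346.630.
dQ/dM = 48.95/M = 0.00289063 at this income.
η = (dQ/dM)·(M/Q) = 0.00289063 × (16934/346.630) = 0.141.

0.141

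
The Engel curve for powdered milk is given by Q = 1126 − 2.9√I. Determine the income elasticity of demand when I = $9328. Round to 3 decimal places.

At I = 9328: Q = 845.913.
dQ/dI = -2.9/(2√I) = -0.0150132 at this income.
η = (dQ/dI)·(I/Q) = -0.0150132 × (9328/845.913) = -0.166.

-0.166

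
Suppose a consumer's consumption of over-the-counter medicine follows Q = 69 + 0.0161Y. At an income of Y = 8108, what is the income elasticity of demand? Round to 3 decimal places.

0.654

At Y = 8108: Q = 199.539.
dQ/dY = 0.0161.
η = (dQ/dY)·(Y/Q) = 0.0161 × (8108/199.539) = 0.654.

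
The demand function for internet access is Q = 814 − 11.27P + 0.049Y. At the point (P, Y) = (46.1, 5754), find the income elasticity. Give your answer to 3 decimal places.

At P = 46.1, Y = 5754: Q = 576.399.
Holding P constant, ∂Q/∂Y = 0.049.
η_Y = (∂Q/∂Y)·(Y/Q) = 0.049 × (5754/576.399) = 0.489.

0.489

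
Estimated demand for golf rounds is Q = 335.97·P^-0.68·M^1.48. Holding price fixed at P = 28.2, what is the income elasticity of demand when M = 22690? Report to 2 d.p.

For a multiplicative demand Q = A·P^α·M^β, the income elasticity is β everywhere.
Here β = 1.48, so η = 1.48.

1.48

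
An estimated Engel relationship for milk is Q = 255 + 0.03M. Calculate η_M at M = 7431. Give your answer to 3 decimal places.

0.466

At M = 7431: Q = 477.930.
dQ/dM = 0.03.
η = (dQ/dM)·(M/Q) = 0.03 × (7431/477.930) = 0.466.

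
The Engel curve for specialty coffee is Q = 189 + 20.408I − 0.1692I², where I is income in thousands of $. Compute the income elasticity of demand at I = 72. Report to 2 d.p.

At I = 72: Q = 781.2432.
dQ/dI = 20.408 − 0.3384I = -3.95680.
η = (dQ/dI)·(I/Q) = -3.95680 × (72/781.2432) = -0.36.

-0.36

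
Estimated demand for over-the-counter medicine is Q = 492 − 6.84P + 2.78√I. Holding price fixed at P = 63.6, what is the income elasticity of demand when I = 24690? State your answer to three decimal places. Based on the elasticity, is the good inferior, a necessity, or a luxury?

0.442 (necessity)

At P = 63.6, I = 24690: Q = 493.799.
Holding P constant, ∂Q/∂I = 2.78/(2√I) = 0.00884615.
η_I = (∂Q/∂I)·(I/Q) = 0.00884615 × (24690/493.799) = 0.442.
Since 0 < η < 1, this is a necessity.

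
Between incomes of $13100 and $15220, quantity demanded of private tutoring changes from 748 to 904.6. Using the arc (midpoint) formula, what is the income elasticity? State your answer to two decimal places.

1.27

ΔQ = 904.6 − 748 = 156.6; midpoint Q̄ = (748 + 904.6)/2 = 826.3.
ΔI = 15220 − 13100 = 2120; midpoint Ī = (13100 + 15220)/2 = 14160.
η = (ΔQ/Q̄) ÷ (ΔI/Ī) = (156.6/826.3) ÷ (2120/14160) = 1.27.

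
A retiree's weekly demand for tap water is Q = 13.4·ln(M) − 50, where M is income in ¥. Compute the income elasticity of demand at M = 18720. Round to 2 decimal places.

At M = 18720: Q = 81.820.
dQ/dM = 13.4/M = 0.000715812 at this income.
η = (dQ/dM)·(M/Q) = 0.000715812 × (18720/81.820) = 0.16.

0.16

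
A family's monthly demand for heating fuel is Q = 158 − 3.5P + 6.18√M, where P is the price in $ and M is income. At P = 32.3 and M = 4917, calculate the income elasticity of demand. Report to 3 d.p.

At P = 32.3, M = 4917: Q = 478.300.
Holding P constant, ∂Q/∂M = 6.18/(2√M) = 0.0440665.
η_M = (∂Q/∂M)·(M/Q) = 0.0440665 × (4917/478.300) = 0.453.

0.453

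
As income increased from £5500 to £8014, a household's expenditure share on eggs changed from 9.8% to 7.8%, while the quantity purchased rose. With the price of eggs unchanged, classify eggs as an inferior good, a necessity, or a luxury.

Quantity rises but the budget share falls as income rises, so 0 < η < 1.

necessity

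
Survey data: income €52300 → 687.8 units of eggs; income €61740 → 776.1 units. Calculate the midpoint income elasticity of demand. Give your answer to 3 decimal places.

0.729

ΔQ = 776.1 − 687.8 = 88.3; midpoint Q̄ = (687.8 + 776.1)/2 = 731.95.
ΔI = 61740 − 52300 = 9440; midpoint Ī = (52300 + 61740)/2 = 57020.
η = (ΔQ/Q̄) ÷ (ΔI/Ī) = (88.3/731.95) ÷ (9440/57020) = 0.729.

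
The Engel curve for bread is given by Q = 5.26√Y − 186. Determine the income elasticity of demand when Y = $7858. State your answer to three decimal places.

At Y = 7858: Q = 280.275.
dQ/dY = 5.26/(2√Y) = 0.0296688 at this income.
η = (dQ/dY)·(Y/Q) = 0.0296688 × (7858/280.275) = 0.832.

0.832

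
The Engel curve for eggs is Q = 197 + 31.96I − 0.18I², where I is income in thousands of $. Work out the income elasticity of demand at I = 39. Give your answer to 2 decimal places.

0.60

At I = 39: Q = 1169.6600.
dQ/dI = 31.96 − 0.36I = 17.92000.
η = (dQ/dI)·(I/Q) = 17.92000 × (39/1169.6600) = 0.60.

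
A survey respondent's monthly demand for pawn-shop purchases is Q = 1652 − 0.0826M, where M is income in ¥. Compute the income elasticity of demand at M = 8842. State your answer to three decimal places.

At M = 8842: Q = 921.651.
dQ/dM = −0.0826.
η = (dQ/dM)·(M/Q) = -0.0826 × (8842/921.651) = -0.792.

-0.792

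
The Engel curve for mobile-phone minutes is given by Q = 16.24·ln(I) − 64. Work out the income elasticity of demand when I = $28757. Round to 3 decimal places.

0.158

At I = 28757: Q = 102.730.
dQ/dI = 16.24/I = 0.000564732 at this income.
η = (dQ/dI)·(I/Q) = 0.000564732 × (28757/102.730) = 0.158.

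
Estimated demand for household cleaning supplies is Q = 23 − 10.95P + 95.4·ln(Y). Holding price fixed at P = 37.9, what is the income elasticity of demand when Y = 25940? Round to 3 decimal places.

At P = 37.9, Y = 25940: Q = 577.597.
Holding P constant, ∂Q/∂Y = 95.4/Y = 0.00367772.
η_Y = (∂Q/∂Y)·(Y/Q) = 0.00367772 × (25940/577.597) = 0.165.

0.165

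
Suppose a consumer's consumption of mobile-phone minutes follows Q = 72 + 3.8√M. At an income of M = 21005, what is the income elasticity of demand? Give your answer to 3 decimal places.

0.442

At M = 21005: Q = 622.738.
dQ/dM = 3.8/(2√M) = 0.0131097 at this income.
η = (dQ/dM)·(M/Q) = 0.0131097 × (21005/622.738) = 0.442.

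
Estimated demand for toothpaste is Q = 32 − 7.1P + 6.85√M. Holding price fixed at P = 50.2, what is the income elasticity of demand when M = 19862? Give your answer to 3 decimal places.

At P = 50.2, M = 19862: Q = 640.968.
Holding P constant, ∂Q/∂M = 6.85/(2√M) = 0.0243024.
η_M = (∂Q/∂M)·(M/Q) = 0.0243024 × (19862/640.968) = 0.753.

0.753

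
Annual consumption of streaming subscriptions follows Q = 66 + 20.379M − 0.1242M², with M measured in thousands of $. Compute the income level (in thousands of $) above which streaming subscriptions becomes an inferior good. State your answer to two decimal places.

dQ/dM = 20.379 − 0.2484M.
The good is inferior where dQ/dM < 0. Setting dQ/dM = 0 gives M = 20.379 / 0.2484 = 82.04.

82.04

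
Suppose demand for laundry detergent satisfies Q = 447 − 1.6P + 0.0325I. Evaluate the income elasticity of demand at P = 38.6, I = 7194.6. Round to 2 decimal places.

At P = 38.6, I = 7194.6: Q = 619.065.
Holding P constant, ∂Q/∂I = 0.0325.
η_I = (∂Q/∂I)·(I/Q) = 0.0325 × (7194.6/619.065) = 0.38.

0.38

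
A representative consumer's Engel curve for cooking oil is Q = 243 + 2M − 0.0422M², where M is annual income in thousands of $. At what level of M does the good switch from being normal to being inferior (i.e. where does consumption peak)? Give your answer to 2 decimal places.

23.70

dQ/dM = 2 − 0.0844M.
The good is inferior where dQ/dM < 0. Setting dQ/dM = 0 gives M = 2 / 0.0844 = 23.70.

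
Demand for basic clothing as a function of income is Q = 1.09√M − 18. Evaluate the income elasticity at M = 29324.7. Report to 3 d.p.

At M = 29324.7: Q = 168.657.
dQ/dM = 1.09/(2√M) = 0.00318258 at this income.
η = (dQ/dM)·(M/Q) = 0.00318258 × (29324.7/168.657) = 0.553.

0.553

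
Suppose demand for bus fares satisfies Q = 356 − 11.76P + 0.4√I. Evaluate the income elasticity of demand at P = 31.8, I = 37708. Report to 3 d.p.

At P = 31.8, I = 37708: Q = 59.706.
Holding P constant, ∂Q/∂I = 0.4/(2√I) = 0.00102994.
η_I = (∂Q/∂I)·(I/Q) = 0.00102994 × (37708/59.706) = 0.650.

0.650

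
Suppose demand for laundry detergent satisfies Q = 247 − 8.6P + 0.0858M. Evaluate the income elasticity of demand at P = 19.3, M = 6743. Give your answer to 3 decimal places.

At P = 19.3, M = 6743: Q = 659.569.
Holding P constant, ∂Q/∂M = 0.0858.
η_M = (∂Q/∂M)·(M/Q) = 0.0858 × (6743/659.569) = 0.877.

0.877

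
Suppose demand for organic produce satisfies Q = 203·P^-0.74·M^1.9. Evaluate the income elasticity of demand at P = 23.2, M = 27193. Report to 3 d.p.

1.900

For a multiplicative demand Q = A·P^α·M^β, the income elasticity is β everywhere.
Here β = 1.9, so η = 1.900.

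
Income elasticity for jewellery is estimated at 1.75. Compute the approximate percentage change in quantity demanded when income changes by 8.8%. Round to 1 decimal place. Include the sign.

%ΔQ ≈ η × %ΔI = 1.75 × 8.8% = 15.4%.

15.4%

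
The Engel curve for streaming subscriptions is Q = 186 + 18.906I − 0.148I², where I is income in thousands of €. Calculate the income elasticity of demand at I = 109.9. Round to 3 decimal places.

At I = 109.9: Q = 476.2239.
dQ/dI = 18.906 − 0.296I = -13.62440.
η = (dQ/dI)·(I/Q) = -13.62440 × (109.9/476.2239) = -3.144.

-3.144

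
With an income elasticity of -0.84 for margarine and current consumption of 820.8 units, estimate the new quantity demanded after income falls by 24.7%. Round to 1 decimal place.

991.1

%ΔQ ≈ η × %ΔI = -0.84 × (-24.7%) = 20.748%.
New Q ≈ 820.8 × (1 + 0.20748) = 991.1.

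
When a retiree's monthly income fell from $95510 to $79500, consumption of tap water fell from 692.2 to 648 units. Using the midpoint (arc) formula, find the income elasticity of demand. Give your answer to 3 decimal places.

ΔQ = 648 − 692.2 = -44.2; midpoint Q̄ = (692.2 + 648)/2 = 670.1.
ΔI = 79500 − 95510 = -16010; midpoint Ī = (95510 + 79500)/2 = 87505.
η = (ΔQ/Q̄) ÷ (ΔI/Ī) = (-44.2/670.1) ÷ (-16010/87505) = 0.361.

0.361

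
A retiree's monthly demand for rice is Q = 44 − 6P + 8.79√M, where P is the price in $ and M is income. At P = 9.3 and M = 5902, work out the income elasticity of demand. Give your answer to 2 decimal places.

0.51

At P = 9.3, M = 5902: Q = 663.487.
Holding P constant, ∂Q/∂M = 8.79/(2√M) = 0.0572083.
η_M = (∂Q/∂M)·(M/Q) = 0.0572083 × (5902/663.487) = 0.51.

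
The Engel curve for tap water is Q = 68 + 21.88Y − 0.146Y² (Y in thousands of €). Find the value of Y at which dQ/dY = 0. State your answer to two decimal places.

74.93

dQ/dY = 21.88 − 0.292Y.
The good is inferior where dQ/dY < 0. Setting dQ/dY = 0 gives Y = 21.88 / 0.292 = 74.93.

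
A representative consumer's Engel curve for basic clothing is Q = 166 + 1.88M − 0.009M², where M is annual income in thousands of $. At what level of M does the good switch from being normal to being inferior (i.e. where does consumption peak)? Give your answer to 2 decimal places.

104.44

dQ/dM = 1.88 − 0.018M.
The good is inferior where dQ/dM < 0. Setting dQ/dM = 0 gives M = 1.88 / 0.018 = 104.44.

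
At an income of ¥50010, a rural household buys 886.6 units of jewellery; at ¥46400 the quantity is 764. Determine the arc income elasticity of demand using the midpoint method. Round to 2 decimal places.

ΔQ = 764 − 886.6 = -122.6; midpoint Q̄ = (886.6 + 764)/2 = 825.3.
ΔI = 46400 − 50010 = -3610; midpoint Ī = (50010 + 46400)/2 = 48205.
η = (ΔQ/Q̄) ÷ (ΔI/Ī) = (-122.6/825.3) ÷ (-3610/48205) = 1.98.

1.98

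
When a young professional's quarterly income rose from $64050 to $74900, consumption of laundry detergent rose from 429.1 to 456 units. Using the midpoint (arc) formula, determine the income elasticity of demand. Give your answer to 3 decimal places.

ΔQ = 456 − 429.1 = 26.9; midpoint Q̄ = (429.1 + 456)/2 = 442.55.
ΔI = 74900 − 64050 = 10850; midpoint Ī = (64050 + 74900)/2 = 69475.
η = (ΔQ/Q̄) ÷ (ΔI/Ī) = (26.9/442.55) ÷ (10850/69475) = 0.389.

0.389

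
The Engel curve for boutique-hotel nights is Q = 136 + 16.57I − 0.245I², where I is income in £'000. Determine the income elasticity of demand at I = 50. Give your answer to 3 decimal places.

At I = 50: Q = 352.0000.
dQ/dI = 16.57 − 0.49I = -7.93000.
η = (dQ/dI)·(I/Q) = -7.93000 × (50/352.0000) = -1.126.

-1.126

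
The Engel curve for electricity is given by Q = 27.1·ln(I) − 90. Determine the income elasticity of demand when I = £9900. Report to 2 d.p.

0.17

At I = 9900: Q = 159.328.
dQ/dI = 27.1/I = 0.00273737 at this income.
η = (dQ/dI)·(I/Q) = 0.00273737 × (9900/159.328) = 0.17.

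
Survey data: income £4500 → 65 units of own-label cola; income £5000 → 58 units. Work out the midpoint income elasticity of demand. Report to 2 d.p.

-1.08

ΔQ = 58 − 65 = -7; midpoint Q̄ = (65 + 58)/2 = 61.5.
ΔI = 5000 − 4500 = 500; midpoint Ī = (4500 + 5000)/2 = 4750.
η = (ΔQ/Q̄) ÷ (ΔI/Ī) = (-7/61.5) ÷ (500/4750) = -1.08.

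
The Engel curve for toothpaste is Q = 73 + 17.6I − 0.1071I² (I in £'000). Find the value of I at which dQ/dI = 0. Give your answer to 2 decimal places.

dQ/dI = 17.6 − 0.2142I.
The good is inferior where dQ/dI < 0. Setting dQ/dI = 0 gives I = 17.6 / 0.2142 = 82.17.

82.17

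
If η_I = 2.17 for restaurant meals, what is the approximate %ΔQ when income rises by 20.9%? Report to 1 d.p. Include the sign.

%ΔQ ≈ η × %ΔI = 2.17 × 20.9% = 45.4%.

45.4%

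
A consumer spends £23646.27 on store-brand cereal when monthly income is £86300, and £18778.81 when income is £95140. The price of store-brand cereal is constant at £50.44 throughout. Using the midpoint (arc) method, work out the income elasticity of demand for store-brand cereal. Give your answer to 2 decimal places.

With a constant price, Q₁ = 23646.27/50.44 = 468.800 and Q₂ = 18778.81/50.44 = 372.300 (equivalently, work directly with expenditure since P cancels).
Midpoint %ΔQ = (18778.81 − 23646.27)/21212.54 = -0.22946; midpoint %ΔI = (95140 − 86300)/90720 = 0.09744.
η = -0.22946 / 0.09744 = -2.35.

-2.35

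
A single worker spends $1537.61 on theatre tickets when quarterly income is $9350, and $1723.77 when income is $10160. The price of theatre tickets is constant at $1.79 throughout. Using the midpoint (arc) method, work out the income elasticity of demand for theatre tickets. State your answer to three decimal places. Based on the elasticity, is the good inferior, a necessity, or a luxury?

With a constant price, Q₁ = 1537.61/1.79 = 859.000 and Q₂ = 1723.77/1.79 = 963.000 (equivalently, work directly with expenditure since P cancels).
Midpoint %ΔQ = (1723.77 − 1537.61)/1630.69 = 0.11416; midpoint %ΔI = (10160 − 9350)/9755 = 0.08303.
η = 0.11416 / 0.08303 = 1.375.
η > 1 ⇒ luxury.

1.375 (luxury)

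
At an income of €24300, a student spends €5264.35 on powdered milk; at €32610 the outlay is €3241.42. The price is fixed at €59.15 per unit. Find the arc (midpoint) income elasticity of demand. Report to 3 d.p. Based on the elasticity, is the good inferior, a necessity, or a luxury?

-1.629 (inferior good)

With a constant price, Q₁ = 5264.35/59.15 = 89.000 and Q₂ = 3241.42/59.15 = 54.800 (equivalently, work directly with expenditure since P cancels).
Midpoint %ΔQ = (3241.42 − 5264.35)/4252.89 = -0.47566; midpoint %ΔI = (32610 − 24300)/28455 = 0.29204.
η = -0.47566 / 0.29204 = -1.629.
η < 0 ⇒ inferior good.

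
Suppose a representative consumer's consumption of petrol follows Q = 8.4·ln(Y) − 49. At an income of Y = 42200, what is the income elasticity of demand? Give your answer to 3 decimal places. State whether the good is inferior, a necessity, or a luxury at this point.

0.208 (necessity)

At Y = 42200: Q = 40.461.
dQ/dY = 8.4/Y = 0.000199052 at this income.
η = (dQ/dY)·(Y/Q) = 0.000199052 × (42200/40.461) = 0.208.
Since 0 < η < 1, the good is a necessity.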